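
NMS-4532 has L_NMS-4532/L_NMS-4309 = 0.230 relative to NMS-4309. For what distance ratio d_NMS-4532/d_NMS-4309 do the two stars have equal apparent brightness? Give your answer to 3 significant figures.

0.480

Equal flux requires L_NMS-4532/d_NMS-4532² = L_NMS-4309/d_NMS-4309², so d_NMS-4532/d_NMS-4309 = √(L_NMS-4532/L_NMS-4309)
= √(0.230) = 0.4796.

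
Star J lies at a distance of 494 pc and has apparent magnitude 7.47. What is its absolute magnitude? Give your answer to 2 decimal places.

-1.00

M = m − 5 log₁₀(d/10 pc) = 7.47 − 5 log₁₀(494/10)
  = 7.47 − 5 × 1.694 = 7.47 − 8.47 = -1.00.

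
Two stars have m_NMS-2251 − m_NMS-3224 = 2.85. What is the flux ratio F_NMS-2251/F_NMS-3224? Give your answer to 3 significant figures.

F_NMS-2251/F_NMS-3224 = 10^(−(m_NMS-2251 − m_NMS-3224)/2.5) = 10^(-2.85/2.5) = 10^-1.140 = 0.07244.

0.0724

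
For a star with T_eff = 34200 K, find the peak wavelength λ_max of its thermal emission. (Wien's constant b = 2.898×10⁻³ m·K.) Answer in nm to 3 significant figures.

84.7 nm

λ_max = b/T = 2.898×10⁻³ / 34200 = 8.47×10^-8 m = 84.74 nm.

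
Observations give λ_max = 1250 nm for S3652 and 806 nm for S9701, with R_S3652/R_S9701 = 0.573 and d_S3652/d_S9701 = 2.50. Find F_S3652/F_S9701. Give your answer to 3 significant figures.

Wien's law: T_S3652/T_S9701 = λ_S9701/λ_S3652 = 806/1250 = 0.6448.
L_S3652/L_S9701 = (R_S3652/R_S9701)²(T_S3652/T_S9701)⁴ = (0.573)²(0.6448)⁴ = 0.05676.
F_S3652/F_S9701 = (L_S3652/L_S9701)/(d_S3652/d_S9701)² = 0.05676/(2.50)² = 0.009081.

0.00908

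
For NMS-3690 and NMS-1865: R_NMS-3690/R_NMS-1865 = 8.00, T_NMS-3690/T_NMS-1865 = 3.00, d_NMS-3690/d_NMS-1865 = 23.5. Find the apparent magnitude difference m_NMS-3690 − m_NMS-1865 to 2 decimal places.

L_NMS-3690/L_NMS-1865 = (8.00)²(3.00)⁴ = 5184.
F_NMS-3690/F_NMS-1865 = (L_NMS-3690/L_NMS-1865)/(d_NMS-3690/d_NMS-1865)² = 5184/552.2 = 9.387.
m_NMS-3690 − m_NMS-1865 = −2.5 log₁₀(9.387) = -2.43.

-2.43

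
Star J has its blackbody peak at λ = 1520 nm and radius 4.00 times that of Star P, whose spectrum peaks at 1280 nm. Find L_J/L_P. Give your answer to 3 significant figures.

Wien's law gives T ∝ 1/λ_max, so T_J/T_P = λ_P/λ_J = 1280/1520 = 0.8421.
Then L ∝ R²T⁴ gives L_J/L_P = (4.00)² × (0.8421)⁴ = 16.00 × 0.5029 = 8.046.

8.05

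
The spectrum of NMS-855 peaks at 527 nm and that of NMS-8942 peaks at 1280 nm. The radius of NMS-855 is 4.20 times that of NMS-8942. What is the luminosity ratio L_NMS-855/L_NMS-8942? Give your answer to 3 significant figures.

Wien's law gives T ∝ 1/λ_max, so T_NMS-855/T_NMS-8942 = λ_NMS-8942/λ_NMS-855 = 1280/527 = 2.429.
Then L ∝ R²T⁴ gives L_NMS-855/L_NMS-8942 = (4.20)² × (2.429)⁴ = 17.64 × 34.80 = 613.9.

614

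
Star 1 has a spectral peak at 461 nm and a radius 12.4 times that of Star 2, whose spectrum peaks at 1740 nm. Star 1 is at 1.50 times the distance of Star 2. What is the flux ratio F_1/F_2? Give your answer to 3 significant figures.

Wien's law: T_1/T_2 = λ_2/λ_1 = 1740/461 = 3.774.
L_1/L_2 = (R_1/R_2)²(T_1/T_2)⁴ = (12.4)²(3.774)⁴ = 3.121×10^4.
F_1/F_2 = (L_1/L_2)/(d_1/d_2)² = 3.121×10^4/(1.50)² = 1.387×10^4.

1.39×10^4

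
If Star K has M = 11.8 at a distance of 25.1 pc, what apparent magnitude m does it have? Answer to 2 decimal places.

m = M + 5 log₁₀(d/10 pc) = 11.8 + 5 log₁₀(25.1/10)
  = 11.8 + 5 × 0.400 = 11.8 + 2.00 = 13.80.

13.80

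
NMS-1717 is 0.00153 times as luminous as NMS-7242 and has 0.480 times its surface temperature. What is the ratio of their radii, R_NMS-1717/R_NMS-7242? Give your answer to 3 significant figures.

0.170

L ∝ R²T⁴ gives R ∝ √L / T², so
R_NMS-1717/R_NMS-7242 = √(0.00153) / (0.480)² = 0.03912 / 0.2304 = 0.1698.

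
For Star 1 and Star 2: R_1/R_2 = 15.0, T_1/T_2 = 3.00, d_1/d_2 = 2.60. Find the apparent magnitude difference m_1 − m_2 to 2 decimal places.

L_1/L_2 = (15.0)²(3.00)⁴ = 1.822×10^4.
F_1/F_2 = (L_1/L_2)/(d_1/d_2)² = 1.822×10^4/6.760 = 2696.
m_1 − m_2 = −2.5 log₁₀(2696) = -8.58.

-8.58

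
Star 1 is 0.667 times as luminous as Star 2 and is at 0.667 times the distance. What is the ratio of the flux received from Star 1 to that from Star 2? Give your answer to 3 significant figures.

1.50

F = L/(4πd²), so F_1/F_2 = (L_1/L_2) / (d_1/d_2)²
= 0.667 / (0.667)² = 0.667 / 0.4449 = 1.499.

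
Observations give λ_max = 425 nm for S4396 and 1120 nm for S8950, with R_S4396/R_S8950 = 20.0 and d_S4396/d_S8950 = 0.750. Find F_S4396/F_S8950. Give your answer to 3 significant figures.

Wien's law: T_S4396/T_S8950 = λ_S8950/λ_S4396 = 1120/425 = 2.635.
L_S4396/L_S8950 = (R_S4396/R_S8950)²(T_S4396/T_S8950)⁴ = (20.0)²(2.635)⁴ = 1.929×10^4.
F_S4396/F_S8950 = (L_S4396/L_S8950)/(d_S4396/d_S8950)² = 1.929×10^4/(0.750)² = 3.430×10^4.

3.43×10^4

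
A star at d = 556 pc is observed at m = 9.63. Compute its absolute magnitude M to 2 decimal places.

M = m − 5 log₁₀(d/10 pc) = 9.63 − 5 log₁₀(556/10)
  = 9.63 − 5 × 1.745 = 9.63 − 8.73 = 0.90.

0.90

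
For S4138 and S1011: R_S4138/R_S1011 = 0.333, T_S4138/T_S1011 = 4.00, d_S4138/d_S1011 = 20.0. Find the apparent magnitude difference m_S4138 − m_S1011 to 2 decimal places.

2.87

L_S4138/L_S1011 = (0.333)²(4.00)⁴ = 28.39.
F_S4138/F_S1011 = (L_S4138/L_S1011)/(d_S4138/d_S1011)² = 28.39/400.0 = 0.07097.
m_S4138 − m_S1011 = −2.5 log₁₀(0.07097) = 2.87.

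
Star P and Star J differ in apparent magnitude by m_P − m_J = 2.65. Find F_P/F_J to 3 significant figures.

0.0871

F_P/F_J = 10^(−(m_P − m_J)/2.5) = 10^(-2.65/2.5) = 10^-1.060 = 0.08710.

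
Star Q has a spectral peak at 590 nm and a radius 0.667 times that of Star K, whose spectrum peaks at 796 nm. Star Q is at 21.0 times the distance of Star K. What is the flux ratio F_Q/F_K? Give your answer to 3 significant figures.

0.00334

Wien's law: T_Q/T_K = λ_K/λ_Q = 796/590 = 1.349.
L_Q/L_K = (R_Q/R_K)²(T_Q/T_K)⁴ = (0.667)²(1.349)⁴ = 1.474.
F_Q/F_K = (L_Q/L_K)/(d_Q/d_K)² = 1.474/(21.0)² = 0.003342.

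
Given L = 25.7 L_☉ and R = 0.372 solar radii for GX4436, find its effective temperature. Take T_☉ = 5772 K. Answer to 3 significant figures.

2.13×10^4 K

T/T_☉ = (L/L_☉)^(1/4) / (R/R_☉)^(1/2)
T = 5772 × (25.7)^(1/4) / √(0.372) = 5772 × 2.252 / 0.6099 = 2.131×10^4 K.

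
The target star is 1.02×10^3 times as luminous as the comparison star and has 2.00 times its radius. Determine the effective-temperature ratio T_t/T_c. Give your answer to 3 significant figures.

L ∝ R²T⁴ gives T ∝ (L/R²)^(1/4), so
T_t/T_c = (1.02×10^3 / 2.00²)^(1/4) = (255.0)^(1/4) = 3.996.

4.00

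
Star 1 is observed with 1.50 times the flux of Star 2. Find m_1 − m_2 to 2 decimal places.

-0.44

m_1 − m_2 = −2.5 log₁₀(F_1/F_2) = −2.5 log₁₀(1.50) = −2.5 × (0.176) = -0.440.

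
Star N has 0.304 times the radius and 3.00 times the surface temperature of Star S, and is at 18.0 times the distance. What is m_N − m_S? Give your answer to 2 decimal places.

L_N/L_S = (0.304)²(3.00)⁴ = 7.486.
F_N/F_S = (L_N/L_S)/(d_N/d_S)² = 7.486/324.0 = 0.02310.
m_N − m_S = −2.5 log₁₀(0.02310) = 4.09.

4.09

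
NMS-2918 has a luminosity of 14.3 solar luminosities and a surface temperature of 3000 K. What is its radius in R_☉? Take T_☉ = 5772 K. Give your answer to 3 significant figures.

R/R_☉ = √(L/L_☉) / (T/T_☉)² = √(14.3) / (0.5198)²
       = 3.782 / 0.2701 = 14.00.

14.0 R_☉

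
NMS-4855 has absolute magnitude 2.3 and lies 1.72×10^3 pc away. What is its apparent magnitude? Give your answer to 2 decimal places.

m = M + 5 log₁₀(d/10 pc) = 2.3 + 5 log₁₀(1.72×10^3/10)
  = 2.3 + 5 × 2.236 = 2.3 + 11.18 = 13.48.

13.48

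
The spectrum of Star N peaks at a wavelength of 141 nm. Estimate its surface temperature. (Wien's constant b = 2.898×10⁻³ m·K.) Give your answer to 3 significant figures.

2.06×10^4 K

T = b/λ_max = 2.898×10⁻³ / (141×10⁻⁹) = 2.055×10^4 K.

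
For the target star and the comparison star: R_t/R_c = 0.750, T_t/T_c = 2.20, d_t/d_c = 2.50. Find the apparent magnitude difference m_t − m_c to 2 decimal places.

-0.81

L_t/L_c = (0.750)²(2.20)⁴ = 13.18.
F_t/F_c = (L_t/L_c)/(d_t/d_c)² = 13.18/6.250 = 2.108.
m_t − m_c = −2.5 log₁₀(2.108) = -0.81.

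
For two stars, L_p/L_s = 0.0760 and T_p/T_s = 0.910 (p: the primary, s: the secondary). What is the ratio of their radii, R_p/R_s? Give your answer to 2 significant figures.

L ∝ R²T⁴ gives R ∝ √L / T², so
R_p/R_s = √(0.0760) / (0.910)² = 0.2757 / 0.8281 = 0.3329.

0.33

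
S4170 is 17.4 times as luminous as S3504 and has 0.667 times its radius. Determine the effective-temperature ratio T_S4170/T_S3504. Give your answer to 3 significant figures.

2.50

L ∝ R²T⁴ gives T ∝ (L/R²)^(1/4), so
T_S4170/T_S3504 = (17.4 / 0.667²)^(1/4) = (39.11)^(1/4) = 2.501.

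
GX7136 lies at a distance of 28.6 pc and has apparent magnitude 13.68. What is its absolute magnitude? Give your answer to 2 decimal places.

11.40

M = m − 5 log₁₀(d/10 pc) = 13.68 − 5 log₁₀(28.6/10)
  = 13.68 − 5 × 0.456 = 13.68 − 2.28 = 11.40.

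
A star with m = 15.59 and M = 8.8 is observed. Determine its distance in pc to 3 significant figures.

m − M = 5 log₁₀(d/10 pc)
15.59 − (8.8) = 6.79 = 5 log₁₀(d/10)
d = 10 × 10^(6.79/5) = 10 × 10^1.358 = 228.0 pc.

228 pc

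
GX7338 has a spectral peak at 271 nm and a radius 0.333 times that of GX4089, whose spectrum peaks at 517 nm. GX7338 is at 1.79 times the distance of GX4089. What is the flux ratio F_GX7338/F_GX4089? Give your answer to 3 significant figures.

0.458

Wien's law: T_GX7338/T_GX4089 = λ_GX4089/λ_GX7338 = 517/271 = 1.908.
L_GX7338/L_GX4089 = (R_GX7338/R_GX4089)²(T_GX7338/T_GX4089)⁴ = (0.333)²(1.908)⁴ = 1.469.
F_GX7338/F_GX4089 = (L_GX7338/L_GX4089)/(d_GX7338/d_GX4089)² = 1.469/(1.79)² = 0.4584.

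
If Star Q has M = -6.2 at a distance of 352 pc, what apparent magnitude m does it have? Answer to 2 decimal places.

m = M + 5 log₁₀(d/10 pc) = -6.2 + 5 log₁₀(352/10)
  = -6.2 + 5 × 1.547 = -6.2 + 7.73 = 1.53.

1.53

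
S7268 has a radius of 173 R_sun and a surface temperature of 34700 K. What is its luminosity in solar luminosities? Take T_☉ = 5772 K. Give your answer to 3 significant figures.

3.91×10^7 solar luminosities

L/L_☉ = (R/R_☉)² (T/T_☉)⁴ = (173)² × (34700/5772)⁴
       = 2.993×10^4 × (6.012)⁴ = 2.993×10^4 × 1306 = 3.909×10^7.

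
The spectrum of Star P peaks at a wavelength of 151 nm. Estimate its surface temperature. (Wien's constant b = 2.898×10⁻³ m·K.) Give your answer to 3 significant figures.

T = b/λ_max = 2.898×10⁻³ / (151×10⁻⁹) = 1.919×10^4 K.

1.92×10^4 K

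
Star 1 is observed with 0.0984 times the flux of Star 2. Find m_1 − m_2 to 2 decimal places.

m_1 − m_2 = −2.5 log₁₀(F_1/F_2) = −2.5 log₁₀(0.0984) = −2.5 × (-1.007) = 2.518.

2.52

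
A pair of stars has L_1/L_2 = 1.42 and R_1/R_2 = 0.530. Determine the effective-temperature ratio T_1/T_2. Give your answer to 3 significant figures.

L ∝ R²T⁴ gives T ∝ (L/R²)^(1/4), so
T_1/T_2 = (1.42 / 0.530²)^(1/4) = (5.055)^(1/4) = 1.499.

1.50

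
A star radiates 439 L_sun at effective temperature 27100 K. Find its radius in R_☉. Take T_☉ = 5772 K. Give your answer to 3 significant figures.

0.950 R_☉

R/R_☉ = √(L/L_☉) / (T/T_☉)² = √(439) / (4.695)²
       = 20.95 / 22.04 = 0.9505.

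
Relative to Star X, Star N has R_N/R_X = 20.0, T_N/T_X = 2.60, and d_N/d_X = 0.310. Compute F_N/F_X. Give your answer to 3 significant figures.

L_N/L_X = (R_N/R_X)²(T_N/T_X)⁴ = (20.0)² × (2.60)⁴ = 1.828×10^4.
F_N/F_X = (L_N/L_X)/(d_N/d_X)² = 1.828×10^4 / (0.310)² = 1.902×10^5.

1.90×10^5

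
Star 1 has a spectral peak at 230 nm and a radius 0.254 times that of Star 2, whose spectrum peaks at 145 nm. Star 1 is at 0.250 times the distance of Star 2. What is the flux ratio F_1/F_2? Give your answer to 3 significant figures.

Wien's law: T_1/T_2 = λ_2/λ_1 = 145/230 = 0.6304.
L_1/L_2 = (R_1/R_2)²(T_1/T_2)⁴ = (0.254)²(0.6304)⁴ = 0.01019.
F_1/F_2 = (L_1/L_2)/(d_1/d_2)² = 0.01019/(0.250)² = 0.1631.

0.163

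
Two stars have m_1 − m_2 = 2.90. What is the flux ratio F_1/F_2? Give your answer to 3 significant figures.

0.0692

F_1/F_2 = 10^(−(m_1 − m_2)/2.5) = 10^(-2.90/2.5) = 10^-1.160 = 0.06918.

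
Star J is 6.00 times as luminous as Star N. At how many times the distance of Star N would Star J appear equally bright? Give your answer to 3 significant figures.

Equal flux requires L_J/d_J² = L_N/d_N², so d_J/d_N = √(L_J/L_N)
= √(6.00) = 2.449.

2.45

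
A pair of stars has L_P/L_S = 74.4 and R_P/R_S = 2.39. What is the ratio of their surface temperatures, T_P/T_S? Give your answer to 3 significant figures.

L ∝ R²T⁴ gives T ∝ (L/R²)^(1/4), so
T_P/T_S = (74.4 / 2.39²)^(1/4) = (13.02)^(1/4) = 1.900.

1.90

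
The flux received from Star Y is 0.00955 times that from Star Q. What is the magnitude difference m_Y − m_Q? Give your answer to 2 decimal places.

5.05

m_Y − m_Q = −2.5 log₁₀(F_Y/F_Q) = −2.5 log₁₀(0.00955) = −2.5 × (-2.020) = 5.050.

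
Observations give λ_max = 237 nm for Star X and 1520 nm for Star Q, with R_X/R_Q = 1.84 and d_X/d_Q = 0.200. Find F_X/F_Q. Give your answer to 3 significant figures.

Wien's law: T_X/T_Q = λ_Q/λ_X = 1520/237 = 6.414.
L_X/L_Q = (R_X/R_Q)²(T_X/T_Q)⁴ = (1.84)²(6.414)⁴ = 5728.
F_X/F_Q = (L_X/L_Q)/(d_X/d_Q)² = 5728/(0.200)² = 1.432×10^5.

1.43×10^5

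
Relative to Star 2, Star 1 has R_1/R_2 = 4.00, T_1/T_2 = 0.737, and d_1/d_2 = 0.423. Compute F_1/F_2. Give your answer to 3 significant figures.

L_1/L_2 = (R_1/R_2)²(T_1/T_2)⁴ = (4.00)² × (0.737)⁴ = 4.721.
F_1/F_2 = (L_1/L_2)/(d_1/d_2)² = 4.721 / (0.423)² = 26.38.

26.4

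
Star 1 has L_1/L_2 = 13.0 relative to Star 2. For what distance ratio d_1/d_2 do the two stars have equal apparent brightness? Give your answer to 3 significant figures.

3.61

Equal flux requires L_1/d_1² = L_2/d_2², so d_1/d_2 = √(L_1/L_2)
= √(13.0) = 3.606.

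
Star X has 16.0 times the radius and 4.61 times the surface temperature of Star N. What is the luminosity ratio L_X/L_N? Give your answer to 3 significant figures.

1.16×10^5

From the Stefan–Boltzmann law, L ∝ R²T⁴, so
L_X/L_N = (R_X/R_N)² (T_X/T_N)⁴ = (16.0)² × (4.61)⁴ = 256.0 × 451.7 = 1.156×10^5.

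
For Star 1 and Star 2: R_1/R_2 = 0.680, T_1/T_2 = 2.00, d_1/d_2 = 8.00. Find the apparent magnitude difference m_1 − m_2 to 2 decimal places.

2.34

L_1/L_2 = (0.680)²(2.00)⁴ = 7.398.
F_1/F_2 = (L_1/L_2)/(d_1/d_2)² = 7.398/64.00 = 0.1156.
m_1 − m_2 = −2.5 log₁₀(0.1156) = 2.34.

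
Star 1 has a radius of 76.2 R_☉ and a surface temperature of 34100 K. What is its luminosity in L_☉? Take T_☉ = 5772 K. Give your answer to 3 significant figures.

L/L_☉ = (R/R_☉)² (T/T_☉)⁴ = (76.2)² × (34100/5772)⁴
       = 5806 × (5.908)⁴ = 5806 × 1218 = 7.073×10^6.

7.07×10^6 L_☉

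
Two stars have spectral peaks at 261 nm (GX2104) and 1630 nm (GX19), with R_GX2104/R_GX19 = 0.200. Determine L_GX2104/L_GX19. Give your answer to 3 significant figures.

Wien's law gives T ∝ 1/λ_max, so T_GX2104/T_GX19 = λ_GX19/λ_GX2104 = 1630/261 = 6.245.
Then L ∝ R²T⁴ gives L_GX2104/L_GX19 = (0.200)² × (6.245)⁴ = 0.04000 × 1521 = 60.85.

60.8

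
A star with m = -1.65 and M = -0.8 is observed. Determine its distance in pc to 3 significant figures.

m − M = 5 log₁₀(d/10 pc)
-1.65 − (-0.8) = -0.85 = 5 log₁₀(d/10)
d = 10 × 10^(-0.85/5) = 10 × 10^-0.170 = 6.761 pc.

6.76 pc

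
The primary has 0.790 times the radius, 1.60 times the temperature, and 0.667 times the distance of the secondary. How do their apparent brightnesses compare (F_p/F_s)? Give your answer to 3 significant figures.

L_p/L_s = (R_p/R_s)²(T_p/T_s)⁴ = (0.790)² × (1.60)⁴ = 4.090.
F_p/F_s = (L_p/L_s)/(d_p/d_s)² = 4.090 / (0.667)² = 9.194.

9.19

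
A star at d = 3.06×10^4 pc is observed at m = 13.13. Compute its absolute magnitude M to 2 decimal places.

M = m − 5 log₁₀(d/10 pc) = 13.13 − 5 log₁₀(3.06×10^4/10)
  = 13.13 − 5 × 3.486 = 13.13 − 17.43 = -4.30.

-4.30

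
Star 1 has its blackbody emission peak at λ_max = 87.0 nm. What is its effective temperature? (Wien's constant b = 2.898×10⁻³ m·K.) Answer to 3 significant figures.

3.33×10^4 K

T = b/λ_max = 2.898×10⁻³ / (87.0×10⁻⁹) = 3.331×10^4 K.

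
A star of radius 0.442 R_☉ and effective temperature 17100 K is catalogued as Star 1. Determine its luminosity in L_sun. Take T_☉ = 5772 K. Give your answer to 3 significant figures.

L/L_☉ = (R/R_☉)² (T/T_☉)⁴ = (0.442)² × (17100/5772)⁴
       = 0.1954 × (2.963)⁴ = 0.1954 × 77.03 = 15.05.

15.0 L_sun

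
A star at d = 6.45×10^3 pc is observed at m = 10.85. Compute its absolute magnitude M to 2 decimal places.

-3.20

M = m − 5 log₁₀(d/10 pc) = 10.85 − 5 log₁₀(6.45×10^3/10)
  = 10.85 − 5 × 2.810 = 10.85 − 14.05 = -3.20.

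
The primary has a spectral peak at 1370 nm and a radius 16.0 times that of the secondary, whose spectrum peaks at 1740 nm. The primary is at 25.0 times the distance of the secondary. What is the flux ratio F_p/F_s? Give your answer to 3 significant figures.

Wien's law: T_p/T_s = λ_s/λ_p = 1740/1370 = 1.270.
L_p/L_s = (R_p/R_s)²(T_p/T_s)⁴ = (16.0)²(1.270)⁴ = 666.1.
F_p/F_s = (L_p/L_s)/(d_p/d_s)² = 666.1/(25.0)² = 1.066.

1.07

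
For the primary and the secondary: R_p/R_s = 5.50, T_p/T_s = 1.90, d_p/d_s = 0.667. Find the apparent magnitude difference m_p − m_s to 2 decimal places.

-7.37

L_p/L_s = (5.50)²(1.90)⁴ = 394.2.
F_p/F_s = (L_p/L_s)/(d_p/d_s)² = 394.2/0.4449 = 886.1.
m_p − m_s = −2.5 log₁₀(886.1) = -7.37.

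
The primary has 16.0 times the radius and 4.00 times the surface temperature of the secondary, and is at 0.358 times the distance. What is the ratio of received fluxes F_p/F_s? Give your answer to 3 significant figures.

5.11×10^5

L_p/L_s = (R_p/R_s)²(T_p/T_s)⁴ = (16.0)² × (4.00)⁴ = 6.554×10^4.
F_p/F_s = (L_p/L_s)/(d_p/d_s)² = 6.554×10^4 / (0.358)² = 5.113×10^5.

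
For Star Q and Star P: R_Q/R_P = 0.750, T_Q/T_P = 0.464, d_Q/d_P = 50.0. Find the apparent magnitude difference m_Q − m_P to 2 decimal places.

12.45

L_Q/L_P = (0.750)²(0.464)⁴ = 0.02607.
F_Q/F_P = (L_Q/L_P)/(d_Q/d_P)² = 0.02607/2500 = 1.043×10^-5.
m_Q − m_P = −2.5 log₁₀(1.043×10^-5) = 12.45.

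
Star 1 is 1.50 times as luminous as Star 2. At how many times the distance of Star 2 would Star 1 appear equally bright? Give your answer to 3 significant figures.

1.22

Equal flux requires L_1/d_1² = L_2/d_2², so d_1/d_2 = √(L_1/L_2)
= √(1.50) = 1.225.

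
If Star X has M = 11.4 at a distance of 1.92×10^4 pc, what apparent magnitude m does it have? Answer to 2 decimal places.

27.82

m = M + 5 log₁₀(d/10 pc) = 11.4 + 5 log₁₀(1.92×10^4/10)
  = 11.4 + 5 × 3.283 = 11.4 + 16.42 = 27.82.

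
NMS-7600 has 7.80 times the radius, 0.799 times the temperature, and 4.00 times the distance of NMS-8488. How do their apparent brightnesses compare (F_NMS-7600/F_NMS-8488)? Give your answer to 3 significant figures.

L_NMS-7600/L_NMS-8488 = (R_NMS-7600/R_NMS-8488)²(T_NMS-7600/T_NMS-8488)⁴ = (7.80)² × (0.799)⁴ = 24.80.
F_NMS-7600/F_NMS-8488 = (L_NMS-7600/L_NMS-8488)/(d_NMS-7600/d_NMS-8488)² = 24.80 / (4.00)² = 1.550.

1.55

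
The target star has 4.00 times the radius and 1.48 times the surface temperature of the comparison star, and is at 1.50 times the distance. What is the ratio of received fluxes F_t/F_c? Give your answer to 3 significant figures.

L_t/L_c = (R_t/R_c)²(T_t/T_c)⁴ = (4.00)² × (1.48)⁴ = 76.77.
F_t/F_c = (L_t/L_c)/(d_t/d_c)² = 76.77 / (1.50)² = 34.12.

34.1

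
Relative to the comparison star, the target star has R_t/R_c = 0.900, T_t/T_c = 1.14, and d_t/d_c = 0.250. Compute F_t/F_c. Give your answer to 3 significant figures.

L_t/L_c = (R_t/R_c)²(T_t/T_c)⁴ = (0.900)² × (1.14)⁴ = 1.368.
F_t/F_c = (L_t/L_c)/(d_t/d_c)² = 1.368 / (0.250)² = 21.89.

21.9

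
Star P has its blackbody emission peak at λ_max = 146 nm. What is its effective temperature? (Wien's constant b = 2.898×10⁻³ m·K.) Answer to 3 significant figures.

T = b/λ_max = 2.898×10⁻³ / (146×10⁻⁹) = 1.985×10^4 K.

1.98×10^4 K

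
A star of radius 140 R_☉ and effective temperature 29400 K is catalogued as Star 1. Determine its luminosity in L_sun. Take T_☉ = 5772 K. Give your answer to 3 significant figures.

L/L_☉ = (R/R_☉)² (T/T_☉)⁴ = (140)² × (29400/5772)⁴
       = 1.960×10^4 × (5.094)⁴ = 1.960×10^4 × 673.1 = 1.319×10^7.

1.32×10^7 L_sun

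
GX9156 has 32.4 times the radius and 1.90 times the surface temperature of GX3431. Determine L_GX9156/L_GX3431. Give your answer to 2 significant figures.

1.4×10^4

From the Stefan–Boltzmann law, L ∝ R²T⁴, so
L_GX9156/L_GX3431 = (R_GX9156/R_GX3431)² (T_GX9156/T_GX3431)⁴ = (32.4)² × (1.90)⁴ = 1050 × 13.03 = 1.368×10^4.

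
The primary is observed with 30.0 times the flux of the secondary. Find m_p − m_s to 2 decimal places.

-3.69

m_p − m_s = −2.5 log₁₀(F_p/F_s) = −2.5 log₁₀(30.0) = −2.5 × (1.477) = -3.693.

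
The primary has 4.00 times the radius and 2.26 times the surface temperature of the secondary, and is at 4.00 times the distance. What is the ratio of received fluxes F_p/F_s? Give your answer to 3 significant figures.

L_p/L_s = (R_p/R_s)²(T_p/T_s)⁴ = (4.00)² × (2.26)⁴ = 417.4.
F_p/F_s = (L_p/L_s)/(d_p/d_s)² = 417.4 / (4.00)² = 26.09.

26.1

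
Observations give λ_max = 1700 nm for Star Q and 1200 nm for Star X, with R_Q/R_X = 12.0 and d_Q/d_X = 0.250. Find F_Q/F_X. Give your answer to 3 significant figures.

Wien's law: T_Q/T_X = λ_X/λ_Q = 1200/1700 = 0.7059.
L_Q/L_X = (R_Q/R_X)²(T_Q/T_X)⁴ = (12.0)²(0.7059)⁴ = 35.75.
F_Q/F_X = (L_Q/L_X)/(d_Q/d_X)² = 35.75/(0.250)² = 572.0.

572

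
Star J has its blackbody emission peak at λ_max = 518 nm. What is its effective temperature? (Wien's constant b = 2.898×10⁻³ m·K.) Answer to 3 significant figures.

T = b/λ_max = 2.898×10⁻³ / (518×10⁻⁹) = 5595 K.

5.59×10^3 K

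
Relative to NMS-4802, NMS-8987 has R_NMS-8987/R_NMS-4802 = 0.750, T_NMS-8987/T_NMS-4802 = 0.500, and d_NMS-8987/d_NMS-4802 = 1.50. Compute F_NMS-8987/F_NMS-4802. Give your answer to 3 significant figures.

L_NMS-8987/L_NMS-4802 = (R_NMS-8987/R_NMS-4802)²(T_NMS-8987/T_NMS-4802)⁴ = (0.750)² × (0.500)⁴ = 0.03516.
F_NMS-8987/F_NMS-4802 = (L_NMS-8987/L_NMS-4802)/(d_NMS-8987/d_NMS-4802)² = 0.03516 / (1.50)² = 0.01562.

0.0156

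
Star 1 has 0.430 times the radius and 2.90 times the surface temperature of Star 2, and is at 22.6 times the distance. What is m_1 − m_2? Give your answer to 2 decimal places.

3.98

L_1/L_2 = (0.430)²(2.90)⁴ = 13.08.
F_1/F_2 = (L_1/L_2)/(d_1/d_2)² = 13.08/510.8 = 0.02560.
m_1 − m_2 = −2.5 log₁₀(0.02560) = 3.98.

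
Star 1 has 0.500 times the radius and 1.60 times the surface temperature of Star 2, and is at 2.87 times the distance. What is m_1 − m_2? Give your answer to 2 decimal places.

1.75

L_1/L_2 = (0.500)²(1.60)⁴ = 1.638.
F_1/F_2 = (L_1/L_2)/(d_1/d_2)² = 1.638/8.237 = 0.1989.
m_1 − m_2 = −2.5 log₁₀(0.1989) = 1.75.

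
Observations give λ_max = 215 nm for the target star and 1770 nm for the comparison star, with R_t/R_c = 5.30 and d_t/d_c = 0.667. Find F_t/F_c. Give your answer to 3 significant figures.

Wien's law: T_t/T_c = λ_c/λ_t = 1770/215 = 8.233.
L_t/L_c = (R_t/R_c)²(T_t/T_c)⁴ = (5.30)²(8.233)⁴ = 1.290×10^5.
F_t/F_c = (L_t/L_c)/(d_t/d_c)² = 1.290×10^5/(0.667)² = 2.900×10^5.

2.90×10^5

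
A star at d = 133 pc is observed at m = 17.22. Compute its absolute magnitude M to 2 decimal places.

M = m − 5 log₁₀(d/10 pc) = 17.22 − 5 log₁₀(133/10)
  = 17.22 − 5 × 1.124 = 17.22 − 5.62 = 11.60.

11.60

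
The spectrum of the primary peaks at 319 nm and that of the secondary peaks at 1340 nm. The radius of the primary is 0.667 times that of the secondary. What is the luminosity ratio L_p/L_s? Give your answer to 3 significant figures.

Wien's law gives T ∝ 1/λ_max, so T_p/T_s = λ_s/λ_p = 1340/319 = 4.201.
Then L ∝ R²T⁴ gives L_p/L_s = (0.667)² × (4.201)⁴ = 0.4449 × 311.4 = 138.5.

139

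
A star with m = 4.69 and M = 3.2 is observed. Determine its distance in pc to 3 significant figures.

m − M = 5 log₁₀(d/10 pc)
4.69 − (3.2) = 1.49 = 5 log₁₀(d/10)
d = 10 × 10^(1.49/5) = 10 × 10^0.298 = 19.86 pc.

19.9 pc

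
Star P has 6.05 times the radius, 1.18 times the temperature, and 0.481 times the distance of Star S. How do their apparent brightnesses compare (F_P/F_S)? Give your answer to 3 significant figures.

L_P/L_S = (R_P/R_S)²(T_P/T_S)⁴ = (6.05)² × (1.18)⁴ = 70.96.
F_P/F_S = (L_P/L_S)/(d_P/d_S)² = 70.96 / (0.481)² = 306.7.

307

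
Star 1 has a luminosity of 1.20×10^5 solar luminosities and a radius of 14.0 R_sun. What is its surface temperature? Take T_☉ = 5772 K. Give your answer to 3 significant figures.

T/T_☉ = (L/L_☉)^(1/4) / (R/R_☉)^(1/2)
T = 5772 × (1.20×10^5)^(1/4) / √(14.0) = 5772 × 18.61 / 3.742 = 2.871×10^4 K.

2.87×10^4 K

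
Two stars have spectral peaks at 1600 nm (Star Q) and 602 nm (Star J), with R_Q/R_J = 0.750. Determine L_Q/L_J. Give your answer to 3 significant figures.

0.0113

Wien's law gives T ∝ 1/λ_max, so T_Q/T_J = λ_J/λ_Q = 602/1600 = 0.3762.
Then L ∝ R²T⁴ gives L_Q/L_J = (0.750)² × (0.3762)⁴ = 0.5625 × 0.02004 = 0.01127.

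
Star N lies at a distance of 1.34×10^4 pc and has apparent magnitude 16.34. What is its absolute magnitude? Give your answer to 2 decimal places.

0.70

M = m − 5 log₁₀(d/10 pc) = 16.34 − 5 log₁₀(1.34×10^4/10)
  = 16.34 − 5 × 3.127 = 16.34 − 15.64 = 0.70.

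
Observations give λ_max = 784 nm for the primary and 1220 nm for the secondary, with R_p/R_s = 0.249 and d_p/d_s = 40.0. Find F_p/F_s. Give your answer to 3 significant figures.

Wien's law: T_p/T_s = λ_s/λ_p = 1220/784 = 1.556.
L_p/L_s = (R_p/R_s)²(T_p/T_s)⁴ = (0.249)²(1.556)⁴ = 0.3636.
F_p/F_s = (L_p/L_s)/(d_p/d_s)² = 0.3636/(40.0)² = 2.272×10^-4.

2.27×10^-4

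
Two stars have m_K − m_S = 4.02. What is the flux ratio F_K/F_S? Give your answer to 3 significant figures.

0.0247

F_K/F_S = 10^(−(m_K − m_S)/2.5) = 10^(-4.02/2.5) = 10^-1.608 = 0.02466.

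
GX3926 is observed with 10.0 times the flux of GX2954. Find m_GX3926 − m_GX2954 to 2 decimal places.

m_GX3926 − m_GX2954 = −2.5 log₁₀(F_GX3926/F_GX2954) = −2.5 log₁₀(10.0) = −2.5 × (1.000) = -2.500.

-2.50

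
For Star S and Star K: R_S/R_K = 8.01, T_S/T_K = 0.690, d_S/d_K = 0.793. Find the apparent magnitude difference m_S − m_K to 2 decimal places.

-3.41

L_S/L_K = (8.01)²(0.690)⁴ = 14.54.
F_S/F_K = (L_S/L_K)/(d_S/d_K)² = 14.54/0.6288 = 23.13.
m_S − m_K = −2.5 log₁₀(23.13) = -3.41.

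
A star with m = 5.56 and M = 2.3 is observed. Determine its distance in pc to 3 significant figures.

m − M = 5 log₁₀(d/10 pc)
5.56 − (2.3) = 3.26 = 5 log₁₀(d/10)
d = 10 × 10^(3.26/5) = 10 × 10^0.652 = 44.87 pc.

44.9 pc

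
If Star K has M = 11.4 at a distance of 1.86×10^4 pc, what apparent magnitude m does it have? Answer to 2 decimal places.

27.75

m = M + 5 log₁₀(d/10 pc) = 11.4 + 5 log₁₀(1.86×10^4/10)
  = 11.4 + 5 × 3.270 = 11.4 + 16.35 = 27.75.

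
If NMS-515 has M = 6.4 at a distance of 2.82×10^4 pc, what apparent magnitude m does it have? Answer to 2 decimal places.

m = M + 5 log₁₀(d/10 pc) = 6.4 + 5 log₁₀(2.82×10^4/10)
  = 6.4 + 5 × 3.450 = 6.4 + 17.25 = 23.65.

23.65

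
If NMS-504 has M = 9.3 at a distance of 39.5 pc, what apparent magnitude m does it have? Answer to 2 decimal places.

m = M + 5 log₁₀(d/10 pc) = 9.3 + 5 log₁₀(39.5/10)
  = 9.3 + 5 × 0.597 = 9.3 + 2.98 = 12.28.

12.28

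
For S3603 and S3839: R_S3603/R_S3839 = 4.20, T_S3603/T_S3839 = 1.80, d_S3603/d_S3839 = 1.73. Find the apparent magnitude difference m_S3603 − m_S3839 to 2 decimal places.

-4.48

L_S3603/L_S3839 = (4.20)²(1.80)⁴ = 185.2.
F_S3603/F_S3839 = (L_S3603/L_S3839)/(d_S3603/d_S3839)² = 185.2/2.993 = 61.87.
m_S3603 − m_S3839 = −2.5 log₁₀(61.87) = -4.48.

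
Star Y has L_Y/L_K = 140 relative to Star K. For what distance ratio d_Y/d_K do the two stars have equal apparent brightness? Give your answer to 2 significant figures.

12

Equal flux requires L_Y/d_Y² = L_K/d_K², so d_Y/d_K = √(L_Y/L_K)
= √(140) = 11.83.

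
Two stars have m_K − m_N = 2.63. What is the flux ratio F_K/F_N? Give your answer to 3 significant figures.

0.0887

F_K/F_N = 10^(−(m_K − m_N)/2.5) = 10^(-2.63/2.5) = 10^-1.052 = 0.08872.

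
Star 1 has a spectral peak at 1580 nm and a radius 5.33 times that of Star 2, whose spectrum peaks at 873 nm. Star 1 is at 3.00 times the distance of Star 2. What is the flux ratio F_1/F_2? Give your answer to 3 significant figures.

Wien's law: T_1/T_2 = λ_2/λ_1 = 873/1580 = 0.5525.
L_1/L_2 = (R_1/R_2)²(T_1/T_2)⁴ = (5.33)²(0.5525)⁴ = 2.648.
F_1/F_2 = (L_1/L_2)/(d_1/d_2)² = 2.648/(3.00)² = 0.2942.

0.294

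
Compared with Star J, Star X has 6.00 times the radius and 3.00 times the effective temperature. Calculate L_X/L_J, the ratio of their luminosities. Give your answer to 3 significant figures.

2.92×10^3

From the Stefan–Boltzmann law, L ∝ R²T⁴, so
L_X/L_J = (R_X/R_J)² (T_X/T_J)⁴ = (6.00)² × (3.00)⁴ = 36.00 × 81.00 = 2916.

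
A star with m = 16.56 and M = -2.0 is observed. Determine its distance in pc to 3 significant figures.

m − M = 5 log₁₀(d/10 pc)
16.56 − (-2.0) = 18.56 = 5 log₁₀(d/10)
d = 10 × 10^(18.56/5) = 10 × 10^3.712 = 5.152×10^4 pc.

5.15×10^4 pc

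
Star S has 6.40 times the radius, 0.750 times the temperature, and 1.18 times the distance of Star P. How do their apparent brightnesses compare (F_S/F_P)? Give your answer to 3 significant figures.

L_S/L_P = (R_S/R_P)²(T_S/T_P)⁴ = (6.40)² × (0.750)⁴ = 12.96.
F_S/F_P = (L_S/L_P)/(d_S/d_P)² = 12.96 / (1.18)² = 9.308.

9.31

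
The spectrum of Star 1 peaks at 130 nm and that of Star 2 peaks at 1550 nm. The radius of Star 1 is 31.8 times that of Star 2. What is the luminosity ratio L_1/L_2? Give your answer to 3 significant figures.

Wien's law gives T ∝ 1/λ_max, so T_1/T_2 = λ_2/λ_1 = 1550/130 = 11.92.
Then L ∝ R²T⁴ gives L_1/L_2 = (31.8)² × (11.92)⁴ = 1011 × 2.021×10^4 = 2.044×10^7.

2.04×10^7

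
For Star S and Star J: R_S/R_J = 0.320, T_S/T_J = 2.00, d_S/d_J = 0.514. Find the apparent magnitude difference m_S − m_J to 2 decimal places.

-1.98

L_S/L_J = (0.320)²(2.00)⁴ = 1.638.
F_S/F_J = (L_S/L_J)/(d_S/d_J)² = 1.638/0.2642 = 6.201.
m_S − m_J = −2.5 log₁₀(6.201) = -1.98.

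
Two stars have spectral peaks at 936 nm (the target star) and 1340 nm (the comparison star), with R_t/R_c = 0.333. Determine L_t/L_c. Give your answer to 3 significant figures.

Wien's law gives T ∝ 1/λ_max, so T_t/T_c = λ_c/λ_t = 1340/936 = 1.432.
Then L ∝ R²T⁴ gives L_t/L_c = (0.333)² × (1.432)⁴ = 0.1109 × 4.201 = 0.4658.

0.466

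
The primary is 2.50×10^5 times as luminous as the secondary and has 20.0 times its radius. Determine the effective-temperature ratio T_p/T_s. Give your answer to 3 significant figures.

L ∝ R²T⁴ gives T ∝ (L/R²)^(1/4), so
T_p/T_s = (2.50×10^5 / 20.0²)^(1/4) = (625.0)^(1/4) = 5.000.

5.00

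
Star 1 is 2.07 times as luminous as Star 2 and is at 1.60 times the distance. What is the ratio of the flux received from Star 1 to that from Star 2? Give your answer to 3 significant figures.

F = L/(4πd²), so F_1/F_2 = (L_1/L_2) / (d_1/d_2)²
= 2.07 / (1.60)² = 2.07 / 2.560 = 0.8086.

0.809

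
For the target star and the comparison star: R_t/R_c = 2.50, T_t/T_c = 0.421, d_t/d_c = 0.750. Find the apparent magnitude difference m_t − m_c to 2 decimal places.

1.14

L_t/L_c = (2.50)²(0.421)⁴ = 0.1963.
F_t/F_c = (L_t/L_c)/(d_t/d_c)² = 0.1963/0.5625 = 0.3490.
m_t − m_c = −2.5 log₁₀(0.3490) = 1.14.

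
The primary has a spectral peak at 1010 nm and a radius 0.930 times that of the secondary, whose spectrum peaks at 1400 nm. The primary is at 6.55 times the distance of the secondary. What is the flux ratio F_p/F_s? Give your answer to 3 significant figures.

Wien's law: T_p/T_s = λ_s/λ_p = 1400/1010 = 1.386.
L_p/L_s = (R_p/R_s)²(T_p/T_s)⁴ = (0.930)²(1.386)⁴ = 3.193.
F_p/F_s = (L_p/L_s)/(d_p/d_s)² = 3.193/(6.55)² = 0.07442.

0.0744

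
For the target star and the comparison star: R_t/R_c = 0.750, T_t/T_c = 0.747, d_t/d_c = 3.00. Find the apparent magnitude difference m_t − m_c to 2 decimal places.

4.28

L_t/L_c = (0.750)²(0.747)⁴ = 0.1751.
F_t/F_c = (L_t/L_c)/(d_t/d_c)² = 0.1751/9.000 = 0.01946.
m_t − m_c = −2.5 log₁₀(0.01946) = 4.28.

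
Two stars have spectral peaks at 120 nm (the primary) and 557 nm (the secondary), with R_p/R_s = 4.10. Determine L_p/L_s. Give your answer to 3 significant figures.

Wien's law gives T ∝ 1/λ_max, so T_p/T_s = λ_s/λ_p = 557/120 = 4.642.
Then L ∝ R²T⁴ gives L_p/L_s = (4.10)² × (4.642)⁴ = 16.81 × 464.2 = 7803.

7.80×10^3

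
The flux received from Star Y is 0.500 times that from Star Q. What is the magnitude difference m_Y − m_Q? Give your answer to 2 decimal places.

0.75

m_Y − m_Q = −2.5 log₁₀(F_Y/F_Q) = −2.5 log₁₀(0.500) = −2.5 × (-0.301) = 0.753.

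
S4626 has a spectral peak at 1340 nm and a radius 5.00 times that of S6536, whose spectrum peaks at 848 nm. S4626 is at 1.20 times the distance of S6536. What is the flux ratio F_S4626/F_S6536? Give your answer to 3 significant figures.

2.78

Wien's law: T_S4626/T_S6536 = λ_S6536/λ_S4626 = 848/1340 = 0.6328.
L_S4626/L_S6536 = (R_S4626/R_S6536)²(T_S4626/T_S6536)⁴ = (5.00)²(0.6328)⁴ = 4.010.
F_S4626/F_S6536 = (L_S4626/L_S6536)/(d_S4626/d_S6536)² = 4.010/(1.20)² = 2.784.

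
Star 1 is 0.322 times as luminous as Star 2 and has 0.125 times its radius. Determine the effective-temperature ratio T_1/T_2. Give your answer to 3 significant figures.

L ∝ R²T⁴ gives T ∝ (L/R²)^(1/4), so
T_1/T_2 = (0.322 / 0.125²)^(1/4) = (20.61)^(1/4) = 2.131.

2.13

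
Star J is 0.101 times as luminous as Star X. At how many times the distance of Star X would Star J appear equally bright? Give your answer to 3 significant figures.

Equal flux requires L_J/d_J² = L_X/d_X², so d_J/d_X = √(L_J/L_X)
= √(0.101) = 0.3178.

0.318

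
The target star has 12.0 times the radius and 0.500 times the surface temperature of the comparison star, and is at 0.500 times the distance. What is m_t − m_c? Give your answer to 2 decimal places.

L_t/L_c = (12.0)²(0.500)⁴ = 9.000.
F_t/F_c = (L_t/L_c)/(d_t/d_c)² = 9.000/0.2500 = 36.00.
m_t − m_c = −2.5 log₁₀(36.00) = -3.89.

-3.89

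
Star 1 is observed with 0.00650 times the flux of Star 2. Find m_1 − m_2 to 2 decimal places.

5.47

m_1 − m_2 = −2.5 log₁₀(F_1/F_2) = −2.5 log₁₀(0.00650) = −2.5 × (-2.187) = 5.468.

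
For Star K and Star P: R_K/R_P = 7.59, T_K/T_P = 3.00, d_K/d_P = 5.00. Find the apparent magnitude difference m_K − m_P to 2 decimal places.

-5.68

L_K/L_P = (7.59)²(3.00)⁴ = 4666.
F_K/F_P = (L_K/L_P)/(d_K/d_P)² = 4666/25.00 = 186.7.
m_K − m_P = −2.5 log₁₀(186.7) = -5.68.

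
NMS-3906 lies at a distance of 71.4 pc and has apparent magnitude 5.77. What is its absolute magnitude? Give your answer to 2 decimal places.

1.50

M = m − 5 log₁₀(d/10 pc) = 5.77 − 5 log₁₀(71.4/10)
  = 5.77 − 5 × 0.854 = 5.77 − 4.27 = 1.50.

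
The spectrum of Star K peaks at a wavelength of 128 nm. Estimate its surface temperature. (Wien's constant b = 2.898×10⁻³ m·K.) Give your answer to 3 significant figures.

T = b/λ_max = 2.898×10⁻³ / (128×10⁻⁹) = 2.264×10^4 K.

2.26×10^4 K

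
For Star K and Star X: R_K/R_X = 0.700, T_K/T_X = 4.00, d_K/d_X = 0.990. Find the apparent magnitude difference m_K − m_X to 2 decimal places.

L_K/L_X = (0.700)²(4.00)⁴ = 125.4.
F_K/F_X = (L_K/L_X)/(d_K/d_X)² = 125.4/0.9801 = 128.0.
m_K − m_X = −2.5 log₁₀(128.0) = -5.27.

-5.27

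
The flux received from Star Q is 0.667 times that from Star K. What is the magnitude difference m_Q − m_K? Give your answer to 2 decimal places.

0.44

m_Q − m_K = −2.5 log₁₀(F_Q/F_K) = −2.5 log₁₀(0.667) = −2.5 × (-0.176) = 0.440.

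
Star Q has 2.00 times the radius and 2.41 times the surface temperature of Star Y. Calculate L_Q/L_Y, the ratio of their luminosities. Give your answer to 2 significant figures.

From the Stefan–Boltzmann law, L ∝ R²T⁴, so
L_Q/L_Y = (R_Q/R_Y)² (T_Q/T_Y)⁴ = (2.00)² × (2.41)⁴ = 4.000 × 33.73 = 134.9.

1.3×10^2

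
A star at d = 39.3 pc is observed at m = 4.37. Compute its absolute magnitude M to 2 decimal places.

M = m − 5 log₁₀(d/10 pc) = 4.37 − 5 log₁₀(39.3/10)
  = 4.37 − 5 × 0.594 = 4.37 − 2.97 = 1.40.

1.40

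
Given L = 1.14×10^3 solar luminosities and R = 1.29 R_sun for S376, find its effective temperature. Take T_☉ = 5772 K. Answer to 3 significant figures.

T/T_☉ = (L/L_☉)^(1/4) / (R/R_☉)^(1/2)
T = 5772 × (1.14×10^3)^(1/4) / √(1.29) = 5772 × 5.811 / 1.136 = 2.953×10^4 K.

2.95×10^4 K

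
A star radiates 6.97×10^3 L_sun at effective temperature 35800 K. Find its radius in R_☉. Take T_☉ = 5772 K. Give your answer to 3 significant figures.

2.17 R_☉

R/R_☉ = √(L/L_☉) / (T/T_☉)² = √(6.97×10^3) / (6.202)²
       = 83.49 / 38.47 = 2.170.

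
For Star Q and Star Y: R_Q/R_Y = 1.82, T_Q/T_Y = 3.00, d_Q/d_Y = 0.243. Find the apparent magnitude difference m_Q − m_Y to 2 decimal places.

L_Q/L_Y = (1.82)²(3.00)⁴ = 268.3.
F_Q/F_Y = (L_Q/L_Y)/(d_Q/d_Y)² = 268.3/0.05905 = 4544.
m_Q − m_Y = −2.5 log₁₀(4544) = -9.14.

-9.14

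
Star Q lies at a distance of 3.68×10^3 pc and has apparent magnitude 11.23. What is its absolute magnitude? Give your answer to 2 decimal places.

M = m − 5 log₁₀(d/10 pc) = 11.23 − 5 log₁₀(3.68×10^3/10)
  = 11.23 − 5 × 2.566 = 11.23 − 12.83 = -1.60.

-1.60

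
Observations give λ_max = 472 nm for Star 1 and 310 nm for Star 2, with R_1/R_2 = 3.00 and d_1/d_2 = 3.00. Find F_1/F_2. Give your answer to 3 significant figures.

0.186

Wien's law: T_1/T_2 = λ_2/λ_1 = 310/472 = 0.6568.
L_1/L_2 = (R_1/R_2)²(T_1/T_2)⁴ = (3.00)²(0.6568)⁴ = 1.675.
F_1/F_2 = (L_1/L_2)/(d_1/d_2)² = 1.675/(3.00)² = 0.1861.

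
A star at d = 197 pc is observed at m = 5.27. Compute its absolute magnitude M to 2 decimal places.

-1.20

M = m − 5 log₁₀(d/10 pc) = 5.27 − 5 log₁₀(197/10)
  = 5.27 − 5 × 1.294 = 5.27 − 6.47 = -1.20.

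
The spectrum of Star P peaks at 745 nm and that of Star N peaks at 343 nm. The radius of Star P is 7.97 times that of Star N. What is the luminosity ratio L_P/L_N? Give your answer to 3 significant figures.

Wien's law gives T ∝ 1/λ_max, so T_P/T_N = λ_N/λ_P = 343/745 = 0.4604.
Then L ∝ R²T⁴ gives L_P/L_N = (7.97)² × (0.4604)⁴ = 63.52 × 0.04493 = 2.854.

2.85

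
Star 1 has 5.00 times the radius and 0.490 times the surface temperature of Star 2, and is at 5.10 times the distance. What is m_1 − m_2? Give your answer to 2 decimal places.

L_1/L_2 = (5.00)²(0.490)⁴ = 1.441.
F_1/F_2 = (L_1/L_2)/(d_1/d_2)² = 1.441/26.01 = 0.05541.
m_1 − m_2 = −2.5 log₁₀(0.05541) = 3.14.

3.14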